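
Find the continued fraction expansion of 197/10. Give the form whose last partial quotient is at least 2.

197 = 19×10 + 7
10 = 1×7 + 3
7 = 2×3 + 1
3 = 3×1 + 0  (stop)
So 197/10 = [19; 1, 2, 3].

[19; 1, 2, 3]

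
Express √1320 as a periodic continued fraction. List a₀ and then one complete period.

[36; 3, 72]

a₀ = ⌊√1320⌋ = 36.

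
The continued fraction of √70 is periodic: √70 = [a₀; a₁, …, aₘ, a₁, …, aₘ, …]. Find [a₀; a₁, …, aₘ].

[8; 2, 1, 2, 1, 2, 16]

a₀ = ⌊√70⌋ = 8.
With m₀=0, d₀=1 and mₖ₊₁ = dₖaₖ − mₖ, dₖ₊₁ = (n − mₖ₊₁²)/dₖ, aₖ₊₁ = ⌊(a₀+mₖ₊₁)/dₖ₊₁⌋:
  k=1: m=8, d=6, a=2
  k=2: m=4, d=9, a=1
  k=3: m=5, d=5, a=2
  k=4: m=5, d=9, a=1
  k=5: m=4, d=6, a=2
  k=6: m=8, d=1, a=16
d=1 and a=2a₀=16 at k=6, so the next step gives (m, d) = (8, 6) again — its k=1 value — and the period has length 6.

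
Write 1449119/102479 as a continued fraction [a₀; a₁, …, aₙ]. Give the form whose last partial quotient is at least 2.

[14; 7, 9, 13, 8, 15]

1449119 = 14*102479 + 14413
102479 = 7*14413 + 1588
14413 = 9*1588 + 121
1588 = 13*121 + 15
121 = 8*15 + 1
15 = 15*1 + 0  (stop)
So 1449119/102479 = [14; 7, 9, 13, 8, 15].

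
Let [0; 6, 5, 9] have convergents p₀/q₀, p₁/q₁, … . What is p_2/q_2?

Using pₖ = aₖpₖ₋₁ + pₖ₋₂, qₖ = aₖqₖ₋₁ + qₖ₋₂ (with p₋₁=1, p₋₂=0, q₋₁=0, q₋₂=1):
  k=0: a=0, p=0, q=1
  k=1: a=6, p=1, q=6
  k=2: a=5, p=5, q=31

5/31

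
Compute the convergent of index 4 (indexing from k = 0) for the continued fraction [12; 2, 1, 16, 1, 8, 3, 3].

654/53

Using pₖ = aₖpₖ₋₁ + pₖ₋₂, qₖ = aₖqₖ₋₁ + qₖ₋₂ (with p₋₁=1, p₋₂=0, q₋₁=0, q₋₂=1):
  k=0: a=12, p=12, q=1
  k=1: a=2, p=25, q=2
  k=2: a=1, p=37, q=3
  k=3: a=16, p=617, q=50
  k=4: a=1, p=654, q=53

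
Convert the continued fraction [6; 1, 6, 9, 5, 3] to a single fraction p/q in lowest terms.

7168/1045

Fold from the inside: start with 3/1.
  5 + 1/3 = 16/3
  9 + 3/16 = 147/16
  6 + 16/147 = 898/147
  1 + 147/898 = 1045/898
  6 + 898/1045 = 7168/1045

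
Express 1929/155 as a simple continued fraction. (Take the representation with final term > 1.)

[12; 2, 4, 17]

1929 = 12×155 + 69
155 = 2×69 + 17
69 = 4×17 + 1
17 = 17×1 + 0  (stop)
So 1929/155 = [12; 2, 4, 17].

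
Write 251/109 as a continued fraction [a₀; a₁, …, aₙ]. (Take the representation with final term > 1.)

251 = 2×109 + 33
109 = 3×33 + 10
33 = 3×10 + 3
10 = 3×3 + 1
3 = 3×1 + 0  (stop)
So 251/109 = [2; 3, 3, 3, 3].

[2; 3, 3, 3, 3]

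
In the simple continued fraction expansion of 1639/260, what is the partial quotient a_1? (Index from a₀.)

1639 = 6·260 + 79   →  a_0 = 6
260 = 3·79 + 23   →  a_1 = 3

3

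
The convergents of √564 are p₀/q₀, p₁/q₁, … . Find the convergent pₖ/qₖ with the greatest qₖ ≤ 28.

√564 = [23; 1, 2, 1, 46, …] (period length 4).
Convergents:
  p_0/q_0 = 23/1
  p_1/q_1 = 24/1
  p_2/q_2 = 71/3
  p_3/q_3 = 95/4
  p_4/q_4 = 4441/187
q_3 = 4 ≤ 28 < 187 = q_4, so the answer is 95/4.

95/4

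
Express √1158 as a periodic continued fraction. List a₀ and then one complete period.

[34; 34, 68]

a₀ = ⌊√1158⌋ = 34.
With m₀=0, d₀=1 and mₖ₊₁ = dₖaₖ − mₖ, dₖ₊₁ = (n − mₖ₊₁²)/dₖ, aₖ₊₁ = ⌊(a₀+mₖ₊₁)/dₖ₊₁⌋:
  k=1: m=34, d=2, a=34
  k=2: m=34, d=1, a=68
d=1 and a=2a₀=68 at k=2, so the next step gives (m, d) = (34, 2) again — its k=1 value — and the period has length 2.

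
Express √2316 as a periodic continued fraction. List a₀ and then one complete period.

[48; 8, 96]

a₀ = ⌊√2316⌋ = 48.
With m₀=0, d₀=1 and mₖ₊₁ = dₖaₖ − mₖ, dₖ₊₁ = (n − mₖ₊₁²)/dₖ, aₖ₊₁ = ⌊(a₀+mₖ₊₁)/dₖ₊₁⌋:
  k=1: m=48, d=12, a=8
  k=2: m=48, d=1, a=96
d=1 and a=2a₀=96 at k=2, so the next step gives (m, d) = (48, 12) again — its k=1 value — and the period has length 2.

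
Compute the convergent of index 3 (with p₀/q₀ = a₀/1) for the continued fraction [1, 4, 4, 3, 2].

Using pₖ = aₖpₖ₋₁ + pₖ₋₂, qₖ = aₖqₖ₋₁ + qₖ₋₂ (with p₋₁=1, p₋₂=0, q₋₁=0, q₋₂=1):
  k=0: a=1, p=1, q=1
  k=1: a=4, p=5, q=4
  k=2: a=4, p=21, q=17
  k=3: a=3, p=68, q=55

68/55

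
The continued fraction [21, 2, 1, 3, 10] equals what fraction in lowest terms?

Using pₖ = aₖpₖ₋₁ + pₖ₋₂ and qₖ = aₖqₖ₋₁ + qₖ₋₂:
  k=0: a=21, p=21, q=1
  k=1: a=2, p=43, q=2
  k=2: a=1, p=64, q=3
  k=3: a=3, p=235, q=11
  k=4: a=10, p=2414, q=113

2414/113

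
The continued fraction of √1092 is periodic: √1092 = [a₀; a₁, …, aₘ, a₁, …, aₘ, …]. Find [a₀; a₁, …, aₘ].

[33; 22, 66]

a₀ = ⌊√1092⌋ = 33.
With m₀=0, d₀=1 and mₖ₊₁ = dₖaₖ − mₖ, dₖ₊₁ = (n − mₖ₊₁²)/dₖ, aₖ₊₁ = ⌊(a₀+mₖ₊₁)/dₖ₊₁⌋:
  k=1: m=33, d=3, a=22
  k=2: m=33, d=1, a=66
d=1 and a=2a₀=66 at k=2, so the next step gives (m, d) = (33, 3) again — its k=1 value — and the period has length 2.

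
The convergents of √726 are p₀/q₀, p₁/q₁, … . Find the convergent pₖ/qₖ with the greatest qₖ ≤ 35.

√726 = [26; 1, 16, 1, 52, …] (period length 4).
Convergents:
  p_0/q_0 = 26/1
  p_1/q_1 = 27/1
  p_2/q_2 = 458/17
  p_3/q_3 = 485/18
  p_4/q_4 = 25678/953
q_3 = 18 ≤ 35 < 953 = q_4, so the answer is 485/18.

485/18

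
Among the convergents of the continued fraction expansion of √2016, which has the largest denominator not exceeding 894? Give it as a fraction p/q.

39916/889

√2016 = [44; 1, 8, 1, 88, …] (period length 4).
Convergents:
  p_0/q_0 = 44/1
  p_1/q_1 = 45/1
  p_2/q_2 = 404/9
  p_3/q_3 = 449/10
  p_4/q_4 = 39916/889
  p_5/q_5 = 40365/899
q_4 = 889 ≤ 894 < 899 = q_5, so the answer is 39916/889.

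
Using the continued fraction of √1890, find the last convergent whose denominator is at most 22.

826/19

√1890 = [43; 2, 9, 6, 9, 2, 86, …] (period length 6).
Convergents:
  p_0/q_0 = 43/1
  p_1/q_1 = 87/2
  p_2/q_2 = 826/19
  p_3/q_3 = 5043/116
q_2 = 19 ≤ 22 < 116 = q_3, so the answer is 826/19.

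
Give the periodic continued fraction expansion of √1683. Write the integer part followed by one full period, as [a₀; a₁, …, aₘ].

a₀ = ⌊√1683⌋ = 41.
With m₀=0, d₀=1 and mₖ₊₁ = dₖaₖ − mₖ, dₖ₊₁ = (n − mₖ₊₁²)/dₖ, aₖ₊₁ = ⌊(a₀+mₖ₊₁)/dₖ₊₁⌋:
  k=1: m=41, d=2, a=41
  k=2: m=41, d=1, a=82
d=1 and a=2a₀=82 at k=2, so the next step gives (m, d) = (41, 2) again — its k=1 value — and the period has length 2.

[41; 41, 82]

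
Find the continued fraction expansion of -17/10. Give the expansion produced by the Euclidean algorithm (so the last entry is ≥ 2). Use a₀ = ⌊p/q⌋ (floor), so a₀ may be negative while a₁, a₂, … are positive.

-17 = -2·10 + 3
10 = 3·3 + 1
3 = 3·1 + 0  (stop)
So -17/10 = [-2; 3, 3].

[-2; 3, 3]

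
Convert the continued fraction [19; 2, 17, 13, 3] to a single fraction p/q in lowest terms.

Fold from the inside: start with 3/1.
  13 + 1/3 = 40/3
  17 + 3/40 = 683/40
  2 + 40/683 = 1406/683
  19 + 683/1406 = 27397/1406

27397/1406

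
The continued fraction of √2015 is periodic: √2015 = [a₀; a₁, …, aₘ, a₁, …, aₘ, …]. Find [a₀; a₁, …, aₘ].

[44; 1, 7, 1, 88]

a₀ = ⌊√2015⌋ = 44.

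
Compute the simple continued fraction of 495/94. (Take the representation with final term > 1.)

[5; 3, 1, 3, 6]

495 = 5×94 + 25
94 = 3×25 + 19
25 = 1×19 + 6
19 = 3×6 + 1
6 = 6×1 + 0  (stop)
So 495/94 = [5; 3, 1, 3, 6].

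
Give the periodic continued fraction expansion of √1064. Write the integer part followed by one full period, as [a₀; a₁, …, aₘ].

a₀ = ⌊√1064⌋ = 32.
With m₀=0, d₀=1 and mₖ₊₁ = dₖaₖ − mₖ, dₖ₊₁ = (n − mₖ₊₁²)/dₖ, aₖ₊₁ = ⌊(a₀+mₖ₊₁)/dₖ₊₁⌋:
  k=1: m=32, d=40, a=1
  k=2: m=8, d=25, a=1
  k=3: m=17, d=31, a=1
  k=4: m=14, d=28, a=1
  k=5: m=14, d=31, a=1
  k=6: m=17, d=25, a=1
  k=7: m=8, d=40, a=1
  k=8: m=32, d=1, a=64
d=1 and a=2a₀=64 at k=8, so the next step gives (m, d) = (32, 40) again — its k=1 value — and the period has length 8.

[32; 1, 1, 1, 1, 1, 1, 1, 64]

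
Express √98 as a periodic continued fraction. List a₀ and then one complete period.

a₀ = ⌊√98⌋ = 9.
With m₀=0, d₀=1 and mₖ₊₁ = dₖaₖ − mₖ, dₖ₊₁ = (n − mₖ₊₁²)/dₖ, aₖ₊₁ = ⌊(a₀+mₖ₊₁)/dₖ₊₁⌋:
  k=1: m=9, d=17, a=1
  k=2: m=8, d=2, a=8
  k=3: m=8, d=17, a=1
  k=4: m=9, d=1, a=18
d=1 and a=2a₀=18 at k=4, so the next step gives (m, d) = (9, 17) again — its k=1 value — and the period has length 4.

[9; 1, 8, 1, 18]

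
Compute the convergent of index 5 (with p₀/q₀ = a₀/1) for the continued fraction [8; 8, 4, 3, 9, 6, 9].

Using pₖ = aₖpₖ₋₁ + pₖ₋₂, qₖ = aₖqₖ₋₁ + qₖ₋₂ (with p₋₁=1, p₋₂=0, q₋₁=0, q₋₂=1):
  k=0: a=8, p=8, q=1
  k=1: a=8, p=65, q=8
  k=2: a=4, p=268, q=33
  k=3: a=3, p=869, q=107
  k=4: a=9, p=8089, q=996
  k=5: a=6, p=49403, q=6083

49403/6083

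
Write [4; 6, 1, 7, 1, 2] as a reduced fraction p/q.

742/179

Fold from the inside: start with 2/1.
  1 + 1/2 = 3/2
  7 + 2/3 = 23/3
  1 + 3/23 = 26/23
  6 + 23/26 = 179/26
  4 + 26/179 = 742/179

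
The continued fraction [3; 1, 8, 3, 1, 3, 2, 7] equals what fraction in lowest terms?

9123/2344

Fold from the inside: start with 7/1.
  2 + 1/7 = 15/7
  3 + 7/15 = 52/15
  1 + 15/52 = 67/52
  3 + 52/67 = 253/67
  8 + 67/253 = 2091/253
  1 + 253/2091 = 2344/2091
  3 + 2091/2344 = 9123/2344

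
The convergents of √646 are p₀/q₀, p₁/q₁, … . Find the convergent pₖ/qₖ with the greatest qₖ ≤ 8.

√646 = [25; 2, 2, 2, 50, …] (period length 4).
Convergents:
  p_0/q_0 = 25/1
  p_1/q_1 = 51/2
  p_2/q_2 = 127/5
  p_3/q_3 = 305/12
q_2 = 5 ≤ 8 < 12 = q_3, so the answer is 127/5.

127/5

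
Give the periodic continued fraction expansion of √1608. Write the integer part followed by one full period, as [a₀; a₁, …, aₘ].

a₀ = ⌊√1608⌋ = 40.
With m₀=0, d₀=1 and mₖ₊₁ = dₖaₖ − mₖ, dₖ₊₁ = (n − mₖ₊₁²)/dₖ, aₖ₊₁ = ⌊(a₀+mₖ₊₁)/dₖ₊₁⌋:
  k=1: m=40, d=8, a=10
  k=2: m=40, d=1, a=80
d=1 and a=2a₀=80 at k=2, so the next step gives (m, d) = (40, 8) again — its k=1 value — and the period has length 2.

[40; 10, 80]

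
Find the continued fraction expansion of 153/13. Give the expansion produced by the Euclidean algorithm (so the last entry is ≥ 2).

[11; 1, 3, 3]

153 = 11×13 + 10
13 = 1×10 + 3
10 = 3×3 + 1
3 = 3×1 + 0  (stop)
So 153/13 = [11; 1, 3, 3].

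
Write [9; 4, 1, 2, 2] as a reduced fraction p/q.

304/33

Fold from the inside: start with 2/1.
  2 + 1/2 = 5/2
  1 + 2/5 = 7/5
  4 + 5/7 = 33/7
  9 + 7/33 = 304/33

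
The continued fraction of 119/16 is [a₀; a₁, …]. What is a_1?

119 = 7·16 + 7   →  a_0 = 7
16 = 2·7 + 2   →  a_1 = 2

2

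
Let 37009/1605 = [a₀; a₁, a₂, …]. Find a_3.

37009 = 23·1605 + 94   →  a_0 = 23
1605 = 17·94 + 7   →  a_1 = 17
94 = 13·7 + 3   →  a_2 = 13
7 = 2·3 + 1   →  a_3 = 2

2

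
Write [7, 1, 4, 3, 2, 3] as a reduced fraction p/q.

Using pₖ = aₖpₖ₋₁ + pₖ₋₂ and qₖ = aₖqₖ₋₁ + qₖ₋₂:
  k=0: a=7, p=7, q=1
  k=1: a=1, p=8, q=1
  k=2: a=4, p=39, q=5
  k=3: a=3, p=125, q=16
  k=4: a=2, p=289, q=37
  k=5: a=3, p=992, q=127

992/127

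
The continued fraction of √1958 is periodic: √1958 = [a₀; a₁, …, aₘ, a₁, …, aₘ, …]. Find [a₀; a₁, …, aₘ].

[44; 4, 88]

a₀ = ⌊√1958⌋ = 44.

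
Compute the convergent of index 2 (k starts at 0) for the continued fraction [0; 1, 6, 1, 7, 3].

Using pₖ = aₖpₖ₋₁ + pₖ₋₂, qₖ = aₖqₖ₋₁ + qₖ₋₂ (with p₋₁=1, p₋₂=0, q₋₁=0, q₋₂=1):
  k=0: a=0, p=0, q=1
  k=1: a=1, p=1, q=1
  k=2: a=6, p=6, q=7

6/7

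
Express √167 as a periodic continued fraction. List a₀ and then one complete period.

[12; 1, 11, 1, 24]

a₀ = ⌊√167⌋ = 12.
With m₀=0, d₀=1 and mₖ₊₁ = dₖaₖ − mₖ, dₖ₊₁ = (n − mₖ₊₁²)/dₖ, aₖ₊₁ = ⌊(a₀+mₖ₊₁)/dₖ₊₁⌋:
  k=1: m=12, d=23, a=1
  k=2: m=11, d=2, a=11
  k=3: m=11, d=23, a=1
  k=4: m=12, d=1, a=24
d=1 and a=2a₀=24 at k=4, so the next step gives (m, d) = (12, 23) again — its k=1 value — and the period has length 4.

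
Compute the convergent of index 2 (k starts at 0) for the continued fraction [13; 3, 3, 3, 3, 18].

133/10

Using pₖ = aₖpₖ₋₁ + pₖ₋₂, qₖ = aₖqₖ₋₁ + qₖ₋₂ (with p₋₁=1, p₋₂=0, q₋₁=0, q₋₂=1):
  k=0: a=13, p=13, q=1
  k=1: a=3, p=40, q=3
  k=2: a=3, p=133, q=10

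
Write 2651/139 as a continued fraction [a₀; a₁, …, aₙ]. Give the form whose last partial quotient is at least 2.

[19; 13, 1, 9]

2651 = 19×139 + 10
139 = 13×10 + 9
10 = 1×9 + 1
9 = 9×1 + 0  (stop)
So 2651/139 = [19; 13, 1, 9].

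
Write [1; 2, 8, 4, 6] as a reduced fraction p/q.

Using pₖ = aₖpₖ₋₁ + pₖ₋₂ and qₖ = aₖqₖ₋₁ + qₖ₋₂:
  k=0: a=1, p=1, q=1
  k=1: a=2, p=3, q=2
  k=2: a=8, p=25, q=17
  k=3: a=4, p=103, q=70
  k=4: a=6, p=643, q=437

643/437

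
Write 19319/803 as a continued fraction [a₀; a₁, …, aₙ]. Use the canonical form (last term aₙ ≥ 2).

19319 = 24*803 + 47
803 = 17*47 + 4
47 = 11*4 + 3
4 = 1*3 + 1
3 = 3*1 + 0  (stop)
So 19319/803 = [24; 17, 11, 1, 3].

[24; 17, 11, 1, 3]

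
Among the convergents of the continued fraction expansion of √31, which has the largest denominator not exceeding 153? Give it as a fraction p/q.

657/118

√31 = [5; 1, 1, 3, 5, 3, 1, 1, 10, …] (period length 8).
Convergents:
  p_0/q_0 = 5/1
  p_1/q_1 = 6/1
  p_2/q_2 = 11/2
  p_3/q_3 = 39/7
  p_4/q_4 = 206/37
  p_5/q_5 = 657/118
  p_6/q_6 = 863/155
q_5 = 118 ≤ 153 < 155 = q_6, so the answer is 657/118.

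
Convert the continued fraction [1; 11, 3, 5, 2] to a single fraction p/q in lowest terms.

Using pₖ = aₖpₖ₋₁ + pₖ₋₂ and qₖ = aₖqₖ₋₁ + qₖ₋₂:
  k=0: a=1, p=1, q=1
  k=1: a=11, p=12, q=11
  k=2: a=3, p=37, q=34
  k=3: a=5, p=197, q=181
  k=4: a=2, p=431, q=396

431/396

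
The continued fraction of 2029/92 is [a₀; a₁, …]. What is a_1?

18

2029 = 22·92 + 5   →  a_0 = 22
92 = 18·5 + 2   →  a_1 = 18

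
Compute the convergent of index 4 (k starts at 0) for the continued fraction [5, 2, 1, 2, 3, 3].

Using pₖ = aₖpₖ₋₁ + pₖ₋₂, qₖ = aₖqₖ₋₁ + qₖ₋₂ (with p₋₁=1, p₋₂=0, q₋₁=0, q₋₂=1):
  k=0: a=5, p=5, q=1
  k=1: a=2, p=11, q=2
  k=2: a=1, p=16, q=3
  k=3: a=2, p=43, q=8
  k=4: a=3, p=145, q=27

145/27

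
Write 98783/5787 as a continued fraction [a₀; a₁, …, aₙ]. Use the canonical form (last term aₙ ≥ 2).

[17; 14, 3, 11, 1, 10]

98783 = 17×5787 + 404
5787 = 14×404 + 131
404 = 3×131 + 11
131 = 11×11 + 10
11 = 1×10 + 1
10 = 10×1 + 0  (stop)
So 98783/5787 = [17; 14, 3, 11, 1, 10].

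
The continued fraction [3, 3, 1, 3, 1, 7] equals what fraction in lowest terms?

483/148

Using pₖ = aₖpₖ₋₁ + pₖ₋₂ and qₖ = aₖqₖ₋₁ + qₖ₋₂:
  k=0: a=3, p=3, q=1
  k=1: a=3, p=10, q=3
  k=2: a=1, p=13, q=4
  k=3: a=3, p=49, q=15
  k=4: a=1, p=62, q=19
  k=5: a=7, p=483, q=148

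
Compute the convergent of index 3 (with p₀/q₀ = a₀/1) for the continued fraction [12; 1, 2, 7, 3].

Using pₖ = aₖpₖ₋₁ + pₖ₋₂, qₖ = aₖqₖ₋₁ + qₖ₋₂ (with p₋₁=1, p₋₂=0, q₋₁=0, q₋₂=1):
  k=0: a=12, p=12, q=1
  k=1: a=1, p=13, q=1
  k=2: a=2, p=38, q=3
  k=3: a=7, p=279, q=22

279/22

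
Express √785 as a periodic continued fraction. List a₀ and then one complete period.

a₀ = ⌊√785⌋ = 28.
With m₀=0, d₀=1 and mₖ₊₁ = dₖaₖ − mₖ, dₖ₊₁ = (n − mₖ₊₁²)/dₖ, aₖ₊₁ = ⌊(a₀+mₖ₊₁)/dₖ₊₁⌋:
  k=1: m=28, d=1, a=56
d=1 and a=2a₀=56 at k=1, so the next step gives (m, d) = (28, 1) again — its k=1 value — and the period has length 1.

[28; 56]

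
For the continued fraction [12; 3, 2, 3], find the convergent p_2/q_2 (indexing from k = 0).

Using pₖ = aₖpₖ₋₁ + pₖ₋₂, qₖ = aₖqₖ₋₁ + qₖ₋₂ (with p₋₁=1, p₋₂=0, q₋₁=0, q₋₂=1):
  k=0: a=12, p=12, q=1
  k=1: a=3, p=37, q=3
  k=2: a=2, p=86, q=7

86/7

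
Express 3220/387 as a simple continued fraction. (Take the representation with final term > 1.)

[8; 3, 8, 3, 1, 3]

3220 = 8*387 + 124
387 = 3*124 + 15
124 = 8*15 + 4
15 = 3*4 + 3
4 = 1*3 + 1
3 = 3*1 + 0  (stop)
So 3220/387 = [8; 3, 8, 3, 1, 3].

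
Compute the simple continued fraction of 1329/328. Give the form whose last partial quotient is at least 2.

[4; 19, 3, 2, 2]

1329 = 4*328 + 17
328 = 19*17 + 5
17 = 3*5 + 2
5 = 2*2 + 1
2 = 2*1 + 0  (stop)
So 1329/328 = [4; 19, 3, 2, 2].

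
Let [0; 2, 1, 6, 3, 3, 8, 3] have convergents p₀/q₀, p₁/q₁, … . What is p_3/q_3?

7/20

Using pₖ = aₖpₖ₋₁ + pₖ₋₂, qₖ = aₖqₖ₋₁ + qₖ₋₂ (with p₋₁=1, p₋₂=0, q₋₁=0, q₋₂=1):
  k=0: a=0, p=0, q=1
  k=1: a=2, p=1, q=2
  k=2: a=1, p=1, q=3
  k=3: a=6, p=7, q=20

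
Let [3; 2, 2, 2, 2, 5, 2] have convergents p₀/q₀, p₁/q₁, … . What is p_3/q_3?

Using pₖ = aₖpₖ₋₁ + pₖ₋₂, qₖ = aₖqₖ₋₁ + qₖ₋₂ (with p₋₁=1, p₋₂=0, q₋₁=0, q₋₂=1):
  k=0: a=3, p=3, q=1
  k=1: a=2, p=7, q=2
  k=2: a=2, p=17, q=5
  k=3: a=2, p=41, q=12

41/12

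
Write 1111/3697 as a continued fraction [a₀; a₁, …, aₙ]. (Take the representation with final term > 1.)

1111 = 0*3697 + 1111
3697 = 3*1111 + 364
1111 = 3*364 + 19
364 = 19*19 + 3
19 = 6*3 + 1
3 = 3*1 + 0  (stop)
So 1111/3697 = [0; 3, 3, 19, 6, 3].

[0; 3, 3, 19, 6, 3]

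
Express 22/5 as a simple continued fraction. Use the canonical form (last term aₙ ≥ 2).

[4; 2, 2]

22 = 4*5 + 2
5 = 2*2 + 1
2 = 2*1 + 0  (stop)
So 22/5 = [4; 2, 2].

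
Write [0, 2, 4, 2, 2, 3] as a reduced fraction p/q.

Using pₖ = aₖpₖ₋₁ + pₖ₋₂ and qₖ = aₖqₖ₋₁ + qₖ₋₂:
  k=0: a=0, p=0, q=1
  k=1: a=2, p=1, q=2
  k=2: a=4, p=4, q=9
  k=3: a=2, p=9, q=20
  k=4: a=2, p=22, q=49
  k=5: a=3, p=75, q=167

75/167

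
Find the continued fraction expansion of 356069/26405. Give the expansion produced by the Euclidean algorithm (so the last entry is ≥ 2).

356069 = 13·26405 + 12804
26405 = 2·12804 + 797
12804 = 16·797 + 52
797 = 15·52 + 17
52 = 3·17 + 1
17 = 17·1 + 0  (stop)
So 356069/26405 = [13; 2, 16, 15, 3, 17].

[13; 2, 16, 15, 3, 17]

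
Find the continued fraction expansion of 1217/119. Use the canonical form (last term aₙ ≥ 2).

1217 = 10·119 + 27
119 = 4·27 + 11
27 = 2·11 + 5
11 = 2·5 + 1
5 = 5·1 + 0  (stop)
So 1217/119 = [10; 4, 2, 2, 5].

[10; 4, 2, 2, 5]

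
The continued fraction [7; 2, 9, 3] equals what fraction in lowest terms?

Using pₖ = aₖpₖ₋₁ + pₖ₋₂ and qₖ = aₖqₖ₋₁ + qₖ₋₂:
  k=0: a=7, p=7, q=1
  k=1: a=2, p=15, q=2
  k=2: a=9, p=142, q=19
  k=3: a=3, p=441, q=59

441/59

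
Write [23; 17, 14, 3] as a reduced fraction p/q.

16925/734

Fold from the inside: start with 3/1.
  14 + 1/3 = 43/3
  17 + 3/43 = 734/43
  23 + 43/734 = 16925/734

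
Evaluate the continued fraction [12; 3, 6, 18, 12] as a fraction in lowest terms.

51222/4159

Using pₖ = aₖpₖ₋₁ + pₖ₋₂ and qₖ = aₖqₖ₋₁ + qₖ₋₂:
  k=0: a=12, p=12, q=1
  k=1: a=3, p=37, q=3
  k=2: a=6, p=234, q=19
  k=3: a=18, p=4249, q=345
  k=4: a=12, p=51222, q=4159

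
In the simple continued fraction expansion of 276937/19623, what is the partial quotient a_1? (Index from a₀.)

276937 = 14·19623 + 2215   →  a_0 = 14
19623 = 8·2215 + 1903   →  a_1 = 8

8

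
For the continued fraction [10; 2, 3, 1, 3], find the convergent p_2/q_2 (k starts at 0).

73/7

Using pₖ = aₖpₖ₋₁ + pₖ₋₂, qₖ = aₖqₖ₋₁ + qₖ₋₂ (with p₋₁=1, p₋₂=0, q₋₁=0, q₋₂=1):
  k=0: a=10, p=10, q=1
  k=1: a=2, p=21, q=2
  k=2: a=3, p=73, q=7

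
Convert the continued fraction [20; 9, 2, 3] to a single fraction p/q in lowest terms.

Using pₖ = aₖpₖ₋₁ + pₖ₋₂ and qₖ = aₖqₖ₋₁ + qₖ₋₂:
  k=0: a=20, p=20, q=1
  k=1: a=9, p=181, q=9
  k=2: a=2, p=382, q=19
  k=3: a=3, p=1327, q=66

1327/66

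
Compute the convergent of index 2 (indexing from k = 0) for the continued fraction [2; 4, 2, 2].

Using pₖ = aₖpₖ₋₁ + pₖ₋₂, qₖ = aₖqₖ₋₁ + qₖ₋₂ (with p₋₁=1, p₋₂=0, q₋₁=0, q₋₂=1):
  k=0: a=2, p=2, q=1
  k=1: a=4, p=9, q=4
  k=2: a=2, p=20, q=9

20/9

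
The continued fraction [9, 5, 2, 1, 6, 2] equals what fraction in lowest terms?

2113/230

Fold from the inside: start with 2/1.
  6 + 1/2 = 13/2
  1 + 2/13 = 15/13
  2 + 13/15 = 43/15
  5 + 15/43 = 230/43
  9 + 43/230 = 2113/230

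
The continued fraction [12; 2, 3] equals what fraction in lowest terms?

87/7

Fold from the inside: start with 3/1.
  2 + 1/3 = 7/3
  12 + 3/7 = 87/7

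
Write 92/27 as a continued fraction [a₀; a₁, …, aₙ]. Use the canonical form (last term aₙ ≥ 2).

92 = 3·27 + 11
27 = 2·11 + 5
11 = 2·5 + 1
5 = 5·1 + 0  (stop)
So 92/27 = [3; 2, 2, 5].

[3; 2, 2, 5]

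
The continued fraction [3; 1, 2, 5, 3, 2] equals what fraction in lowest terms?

Fold from the inside: start with 2/1.
  3 + 1/2 = 7/2
  5 + 2/7 = 37/7
  2 + 7/37 = 81/37
  1 + 37/81 = 118/81
  3 + 81/118 = 435/118

435/118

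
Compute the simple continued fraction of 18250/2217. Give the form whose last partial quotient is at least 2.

[8; 4, 3, 5, 5, 6]

18250 = 8·2217 + 514
2217 = 4·514 + 161
514 = 3·161 + 31
161 = 5·31 + 6
31 = 5·6 + 1
6 = 6·1 + 0  (stop)
So 18250/2217 = [8; 4, 3, 5, 5, 6].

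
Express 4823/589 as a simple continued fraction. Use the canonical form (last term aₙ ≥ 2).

4823 = 8×589 + 111
589 = 5×111 + 34
111 = 3×34 + 9
34 = 3×9 + 7
9 = 1×7 + 2
7 = 3×2 + 1
2 = 2×1 + 0  (stop)
So 4823/589 = [8; 5, 3, 3, 1, 3, 2].

[8; 5, 3, 3, 1, 3, 2]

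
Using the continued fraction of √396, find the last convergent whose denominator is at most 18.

199/10

√396 = [19; 1, 8, 1, 38, …] (period length 4).
Convergents:
  p_0/q_0 = 19/1
  p_1/q_1 = 20/1
  p_2/q_2 = 179/9
  p_3/q_3 = 199/10
  p_4/q_4 = 7741/389
q_3 = 10 ≤ 18 < 389 = q_4, so the answer is 199/10.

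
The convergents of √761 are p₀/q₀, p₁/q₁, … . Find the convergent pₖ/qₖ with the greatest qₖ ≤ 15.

331/12

√761 = [27; 1, 1, 2, 2, 1, 1, 54, …] (period length 7).
Convergents:
  p_0/q_0 = 27/1
  p_1/q_1 = 28/1
  p_2/q_2 = 55/2
  p_3/q_3 = 138/5
  p_4/q_4 = 331/12
  p_5/q_5 = 469/17
q_4 = 12 ≤ 15 < 17 = q_5, so the answer is 331/12.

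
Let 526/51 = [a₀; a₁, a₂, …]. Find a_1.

526 = 10·51 + 16   →  a_0 = 10
51 = 3·16 + 3   →  a_1 = 3

3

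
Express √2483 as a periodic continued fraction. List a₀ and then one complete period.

a₀ = ⌊√2483⌋ = 49.
With m₀=0, d₀=1 and mₖ₊₁ = dₖaₖ − mₖ, dₖ₊₁ = (n − mₖ₊₁²)/dₖ, aₖ₊₁ = ⌊(a₀+mₖ₊₁)/dₖ₊₁⌋:
  k=1: m=49, d=82, a=1
  k=2: m=33, d=17, a=4
  k=3: m=35, d=74, a=1
  k=4: m=39, d=13, a=6
  k=5: m=39, d=74, a=1
  k=6: m=35, d=17, a=4
  k=7: m=33, d=82, a=1
  k=8: m=49, d=1, a=98
d=1 and a=2a₀=98 at k=8, so the next step gives (m, d) = (49, 82) again — its k=1 value — and the period has length 8.

[49; 1, 4, 1, 6, 1, 4, 1, 98]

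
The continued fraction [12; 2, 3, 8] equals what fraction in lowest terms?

Fold from the inside: start with 8/1.
  3 + 1/8 = 25/8
  2 + 8/25 = 58/25
  12 + 25/58 = 721/58

721/58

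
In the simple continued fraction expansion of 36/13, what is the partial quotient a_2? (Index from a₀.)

36 = 2·13 + 10   →  a_0 = 2
13 = 1·10 + 3   →  a_1 = 1
10 = 3·3 + 1   →  a_2 = 3

3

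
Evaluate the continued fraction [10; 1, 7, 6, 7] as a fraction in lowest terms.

Using pₖ = aₖpₖ₋₁ + pₖ₋₂ and qₖ = aₖqₖ₋₁ + qₖ₋₂:
  k=0: a=10, p=10, q=1
  k=1: a=1, p=11, q=1
  k=2: a=7, p=87, q=8
  k=3: a=6, p=533, q=49
  k=4: a=7, p=3818, q=351

3818/351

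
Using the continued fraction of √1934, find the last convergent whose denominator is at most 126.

1935/44

√1934 = [43; 1, 42, 1, 86, …] (period length 4).
Convergents:
  p_0/q_0 = 43/1
  p_1/q_1 = 44/1
  p_2/q_2 = 1891/43
  p_3/q_3 = 1935/44
  p_4/q_4 = 168301/3827
q_3 = 44 ≤ 126 < 3827 = q_4, so the answer is 1935/44.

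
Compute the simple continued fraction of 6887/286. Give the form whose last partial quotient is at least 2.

6887 = 24·286 + 23
286 = 12·23 + 10
23 = 2·10 + 3
10 = 3·3 + 1
3 = 3·1 + 0  (stop)
So 6887/286 = [24; 12, 2, 3, 3].

[24; 12, 2, 3, 3]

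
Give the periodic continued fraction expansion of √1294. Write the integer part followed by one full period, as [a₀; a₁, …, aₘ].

a₀ = ⌊√1294⌋ = 35.
With m₀=0, d₀=1 and mₖ₊₁ = dₖaₖ − mₖ, dₖ₊₁ = (n − mₖ₊₁²)/dₖ, aₖ₊₁ = ⌊(a₀+mₖ₊₁)/dₖ₊₁⌋:
  k=1: m=35, d=69, a=1
  k=2: m=34, d=2, a=34
  k=3: m=34, d=69, a=1
  k=4: m=35, d=1, a=70
d=1 and a=2a₀=70 at k=4, so the next step gives (m, d) = (35, 69) again — its k=1 value — and the period has length 4.

[35; 1, 34, 1, 70]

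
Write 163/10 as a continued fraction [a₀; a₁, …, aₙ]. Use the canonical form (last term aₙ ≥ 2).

163 = 16·10 + 3
10 = 3·3 + 1
3 = 3·1 + 0  (stop)
So 163/10 = [16; 3, 3].

[16; 3, 3]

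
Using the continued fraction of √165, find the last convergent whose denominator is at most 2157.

√165 = [12; 1, 5, 2, 5, 1, 24, …] (period length 6).
Convergents:
  p_0/q_0 = 12/1
  p_1/q_1 = 13/1
  p_2/q_2 = 77/6
  p_3/q_3 = 167/13
  p_4/q_4 = 912/71
  p_5/q_5 = 1079/84
  p_6/q_6 = 26808/2087
  p_7/q_7 = 27887/2171
q_6 = 2087 ≤ 2157 < 2171 = q_7, so the answer is 26808/2087.

26808/2087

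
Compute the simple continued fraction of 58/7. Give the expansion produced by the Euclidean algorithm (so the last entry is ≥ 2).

[8; 3, 2]

58 = 8·7 + 2
7 = 3·2 + 1
2 = 2·1 + 0  (stop)
So 58/7 = [8; 3, 2].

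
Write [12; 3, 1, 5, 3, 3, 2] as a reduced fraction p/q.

6829/557

Fold from the inside: start with 2/1.
  3 + 1/2 = 7/2
  3 + 2/7 = 23/7
  5 + 7/23 = 122/23
  1 + 23/122 = 145/122
  3 + 122/145 = 557/145
  12 + 145/557 = 6829/557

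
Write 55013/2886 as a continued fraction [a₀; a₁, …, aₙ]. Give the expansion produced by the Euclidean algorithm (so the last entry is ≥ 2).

[19; 16, 8, 7, 3]

55013 = 19*2886 + 179
2886 = 16*179 + 22
179 = 8*22 + 3
22 = 7*3 + 1
3 = 3*1 + 0  (stop)
So 55013/2886 = [19; 16, 8, 7, 3].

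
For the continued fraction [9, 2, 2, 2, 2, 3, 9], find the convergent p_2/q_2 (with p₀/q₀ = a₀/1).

Using pₖ = aₖpₖ₋₁ + pₖ₋₂, qₖ = aₖqₖ₋₁ + qₖ₋₂ (with p₋₁=1, p₋₂=0, q₋₁=0, q₋₂=1):
  k=0: a=9, p=9, q=1
  k=1: a=2, p=19, q=2
  k=2: a=2, p=47, q=5

47/5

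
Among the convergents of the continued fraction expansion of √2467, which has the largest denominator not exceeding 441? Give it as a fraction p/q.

14851/299

√2467 = [49; 1, 2, 49, 2, 1, 98, …] (period length 6).
Convergents:
  p_0/q_0 = 49/1
  p_1/q_1 = 50/1
  p_2/q_2 = 149/3
  p_3/q_3 = 7351/148
  p_4/q_4 = 14851/299
  p_5/q_5 = 22202/447
q_4 = 299 ≤ 441 < 447 = q_5, so the answer is 14851/299.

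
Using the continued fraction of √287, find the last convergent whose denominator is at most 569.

9487/560

√287 = [16; 1, 15, 1, 32, …] (period length 4).
Convergents:
  p_0/q_0 = 16/1
  p_1/q_1 = 17/1
  p_2/q_2 = 271/16
  p_3/q_3 = 288/17
  p_4/q_4 = 9487/560
  p_5/q_5 = 9775/577
q_4 = 560 ≤ 569 < 577 = q_5, so the answer is 9487/560.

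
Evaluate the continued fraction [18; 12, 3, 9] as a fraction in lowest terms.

6238/345

Using pₖ = aₖpₖ₋₁ + pₖ₋₂ and qₖ = aₖqₖ₋₁ + qₖ₋₂:
  k=0: a=18, p=18, q=1
  k=1: a=12, p=217, q=12
  k=2: a=3, p=669, q=37
  k=3: a=9, p=6238, q=345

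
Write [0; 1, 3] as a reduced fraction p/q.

Fold from the inside: start with 3/1.
  1 + 1/3 = 4/3
  0 + 3/4 = 3/4

3/4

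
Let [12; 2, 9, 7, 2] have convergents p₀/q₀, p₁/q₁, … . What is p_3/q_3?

Using pₖ = aₖpₖ₋₁ + pₖ₋₂, qₖ = aₖqₖ₋₁ + qₖ₋₂ (with p₋₁=1, p₋₂=0, q₋₁=0, q₋₂=1):
  k=0: a=12, p=12, q=1
  k=1: a=2, p=25, q=2
  k=2: a=9, p=237, q=19
  k=3: a=7, p=1684, q=135

1684/135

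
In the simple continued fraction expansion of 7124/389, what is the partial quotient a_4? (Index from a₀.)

3

7124 = 18·389 + 122   →  a_0 = 18
389 = 3·122 + 23   →  a_1 = 3
122 = 5·23 + 7   →  a_2 = 5
23 = 3·7 + 2   →  a_3 = 3
7 = 3·2 + 1   →  a_4 = 3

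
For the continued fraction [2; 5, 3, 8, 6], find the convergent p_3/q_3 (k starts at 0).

Using pₖ = aₖpₖ₋₁ + pₖ₋₂, qₖ = aₖqₖ₋₁ + qₖ₋₂ (with p₋₁=1, p₋₂=0, q₋₁=0, q₋₂=1):
  k=0: a=2, p=2, q=1
  k=1: a=5, p=11, q=5
  k=2: a=3, p=35, q=16
  k=3: a=8, p=291, q=133

291/133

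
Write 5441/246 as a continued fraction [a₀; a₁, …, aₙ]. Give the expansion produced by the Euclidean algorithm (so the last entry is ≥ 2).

5441 = 22·246 + 29
246 = 8·29 + 14
29 = 2·14 + 1
14 = 14·1 + 0  (stop)
So 5441/246 = [22; 8, 2, 14].

[22; 8, 2, 14]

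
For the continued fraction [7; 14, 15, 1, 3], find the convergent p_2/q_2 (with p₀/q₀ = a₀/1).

Using pₖ = aₖpₖ₋₁ + pₖ₋₂, qₖ = aₖqₖ₋₁ + qₖ₋₂ (with p₋₁=1, p₋₂=0, q₋₁=0, q₋₂=1):
  k=0: a=7, p=7, q=1
  k=1: a=14, p=99, q=14
  k=2: a=15, p=1492, q=211

1492/211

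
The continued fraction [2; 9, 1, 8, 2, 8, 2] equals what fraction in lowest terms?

7089/3374

Fold from the inside: start with 2/1.
  8 + 1/2 = 17/2
  2 + 2/17 = 36/17
  8 + 17/36 = 305/36
  1 + 36/305 = 341/305
  9 + 305/341 = 3374/341
  2 + 341/3374 = 7089/3374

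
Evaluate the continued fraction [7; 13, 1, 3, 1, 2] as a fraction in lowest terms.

Using pₖ = aₖpₖ₋₁ + pₖ₋₂ and qₖ = aₖqₖ₋₁ + qₖ₋₂:
  k=0: a=7, p=7, q=1
  k=1: a=13, p=92, q=13
  k=2: a=1, p=99, q=14
  k=3: a=3, p=389, q=55
  k=4: a=1, p=488, q=69
  k=5: a=2, p=1365, q=193

1365/193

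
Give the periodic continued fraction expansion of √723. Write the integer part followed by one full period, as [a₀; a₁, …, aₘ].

a₀ = ⌊√723⌋ = 26.
With m₀=0, d₀=1 and mₖ₊₁ = dₖaₖ − mₖ, dₖ₊₁ = (n − mₖ₊₁²)/dₖ, aₖ₊₁ = ⌊(a₀+mₖ₊₁)/dₖ₊₁⌋:
  k=1: m=26, d=47, a=1
  k=2: m=21, d=6, a=7
  k=3: m=21, d=47, a=1
  k=4: m=26, d=1, a=52
d=1 and a=2a₀=52 at k=4, so the next step gives (m, d) = (26, 47) again — its k=1 value — and the period has length 4.

[26; 1, 7, 1, 52]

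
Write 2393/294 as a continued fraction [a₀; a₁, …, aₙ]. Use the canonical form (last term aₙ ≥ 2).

2393 = 8*294 + 41
294 = 7*41 + 7
41 = 5*7 + 6
7 = 1*6 + 1
6 = 6*1 + 0  (stop)
So 2393/294 = [8; 7, 5, 1, 6].

[8; 7, 5, 1, 6]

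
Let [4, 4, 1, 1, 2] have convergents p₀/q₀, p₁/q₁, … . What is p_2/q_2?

Using pₖ = aₖpₖ₋₁ + pₖ₋₂, qₖ = aₖqₖ₋₁ + qₖ₋₂ (with p₋₁=1, p₋₂=0, q₋₁=0, q₋₂=1):
  k=0: a=4, p=4, q=1
  k=1: a=4, p=17, q=4
  k=2: a=1, p=21, q=5

21/5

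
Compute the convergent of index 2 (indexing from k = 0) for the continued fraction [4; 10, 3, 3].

Using pₖ = aₖpₖ₋₁ + pₖ₋₂, qₖ = aₖqₖ₋₁ + qₖ₋₂ (with p₋₁=1, p₋₂=0, q₋₁=0, q₋₂=1):
  k=0: a=4, p=4, q=1
  k=1: a=10, p=41, q=10
  k=2: a=3, p=127, q=31

127/31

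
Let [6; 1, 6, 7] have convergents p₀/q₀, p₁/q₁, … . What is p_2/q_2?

48/7

Using pₖ = aₖpₖ₋₁ + pₖ₋₂, qₖ = aₖqₖ₋₁ + qₖ₋₂ (with p₋₁=1, p₋₂=0, q₋₁=0, q₋₂=1):
  k=0: a=6, p=6, q=1
  k=1: a=1, p=7, q=1
  k=2: a=6, p=48, q=7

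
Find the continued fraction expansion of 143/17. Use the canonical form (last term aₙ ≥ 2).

[8; 2, 2, 3]

143 = 8×17 + 7
17 = 2×7 + 3
7 = 2×3 + 1
3 = 3×1 + 0  (stop)
So 143/17 = [8; 2, 2, 3].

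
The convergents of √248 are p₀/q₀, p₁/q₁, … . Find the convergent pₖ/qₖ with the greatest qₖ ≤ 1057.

7937/504

√248 = [15; 1, 2, 1, 30, …] (period length 4).
Convergents:
  p_0/q_0 = 15/1
  p_1/q_1 = 16/1
  p_2/q_2 = 47/3
  p_3/q_3 = 63/4
  p_4/q_4 = 1937/123
  p_5/q_5 = 2000/127
  p_6/q_6 = 5937/377
  p_7/q_7 = 7937/504
  p_8/q_8 = 244047/15497
q_7 = 504 ≤ 1057 < 15497 = q_8, so the answer is 7937/504.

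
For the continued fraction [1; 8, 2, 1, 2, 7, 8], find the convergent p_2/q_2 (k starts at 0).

Using pₖ = aₖpₖ₋₁ + pₖ₋₂, qₖ = aₖqₖ₋₁ + qₖ₋₂ (with p₋₁=1, p₋₂=0, q₋₁=0, q₋₂=1):
  k=0: a=1, p=1, q=1
  k=1: a=8, p=9, q=8
  k=2: a=2, p=19, q=17

19/17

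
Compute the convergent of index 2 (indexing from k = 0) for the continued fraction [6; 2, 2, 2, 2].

Using pₖ = aₖpₖ₋₁ + pₖ₋₂, qₖ = aₖqₖ₋₁ + qₖ₋₂ (with p₋₁=1, p₋₂=0, q₋₁=0, q₋₂=1):
  k=0: a=6, p=6, q=1
  k=1: a=2, p=13, q=2
  k=2: a=2, p=32, q=5

32/5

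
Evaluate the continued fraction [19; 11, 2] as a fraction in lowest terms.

Using pₖ = aₖpₖ₋₁ + pₖ₋₂ and qₖ = aₖqₖ₋₁ + qₖ₋₂:
  k=0: a=19, p=19, q=1
  k=1: a=11, p=210, q=11
  k=2: a=2, p=439, q=23

439/23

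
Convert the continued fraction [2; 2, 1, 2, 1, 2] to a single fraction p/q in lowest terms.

Using pₖ = aₖpₖ₋₁ + pₖ₋₂ and qₖ = aₖqₖ₋₁ + qₖ₋₂:
  k=0: a=2, p=2, q=1
  k=1: a=2, p=5, q=2
  k=2: a=1, p=7, q=3
  k=3: a=2, p=19, q=8
  k=4: a=1, p=26, q=11
  k=5: a=2, p=71, q=30

71/30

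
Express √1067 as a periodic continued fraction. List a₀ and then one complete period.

a₀ = ⌊√1067⌋ = 32.
With m₀=0, d₀=1 and mₖ₊₁ = dₖaₖ − mₖ, dₖ₊₁ = (n − mₖ₊₁²)/dₖ, aₖ₊₁ = ⌊(a₀+mₖ₊₁)/dₖ₊₁⌋:
  k=1: m=32, d=43, a=1
  k=2: m=11, d=22, a=1
  k=3: m=11, d=43, a=1
  k=4: m=32, d=1, a=64
d=1 and a=2a₀=64 at k=4, so the next step gives (m, d) = (32, 43) again — its k=1 value — and the period has length 4.

[32; 1, 1, 1, 64]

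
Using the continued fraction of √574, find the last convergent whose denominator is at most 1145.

27001/1127

√574 = [23; 1, 22, 1, 46, …] (period length 4).
Convergents:
  p_0/q_0 = 23/1
  p_1/q_1 = 24/1
  p_2/q_2 = 551/23
  p_3/q_3 = 575/24
  p_4/q_4 = 27001/1127
  p_5/q_5 = 27576/1151
q_4 = 1127 ≤ 1145 < 1151 = q_5, so the answer is 27001/1127.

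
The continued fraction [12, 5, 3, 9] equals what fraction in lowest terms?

1816/149

Using pₖ = aₖpₖ₋₁ + pₖ₋₂ and qₖ = aₖqₖ₋₁ + qₖ₋₂:
  k=0: a=12, p=12, q=1
  k=1: a=5, p=61, q=5
  k=2: a=3, p=195, q=16
  k=3: a=9, p=1816, q=149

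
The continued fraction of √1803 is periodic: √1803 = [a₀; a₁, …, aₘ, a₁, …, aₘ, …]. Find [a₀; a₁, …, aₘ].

[42; 2, 6, 28, 6, 2, 84]

a₀ = ⌊√1803⌋ = 42.
With m₀=0, d₀=1 and mₖ₊₁ = dₖaₖ − mₖ, dₖ₊₁ = (n − mₖ₊₁²)/dₖ, aₖ₊₁ = ⌊(a₀+mₖ₊₁)/dₖ₊₁⌋:
  k=1: m=42, d=39, a=2
  k=2: m=36, d=13, a=6
  k=3: m=42, d=3, a=28
  k=4: m=42, d=13, a=6
  k=5: m=36, d=39, a=2
  k=6: m=42, d=1, a=84
d=1 and a=2a₀=84 at k=6, so the next step gives (m, d) = (42, 39) again — its k=1 value — and the period has length 6.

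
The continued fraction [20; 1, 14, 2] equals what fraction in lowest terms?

649/31

Using pₖ = aₖpₖ₋₁ + pₖ₋₂ and qₖ = aₖqₖ₋₁ + qₖ₋₂:
  k=0: a=20, p=20, q=1
  k=1: a=1, p=21, q=1
  k=2: a=14, p=314, q=15
  k=3: a=2, p=649, q=31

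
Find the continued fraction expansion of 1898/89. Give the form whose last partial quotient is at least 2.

[21; 3, 14, 2]

1898 = 21×89 + 29
89 = 3×29 + 2
29 = 14×2 + 1
2 = 2×1 + 0  (stop)
So 1898/89 = [21; 3, 14, 2].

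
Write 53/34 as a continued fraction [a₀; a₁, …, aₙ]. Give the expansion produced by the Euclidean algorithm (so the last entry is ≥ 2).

[1; 1, 1, 3, 1, 3]

53 = 1×34 + 19
34 = 1×19 + 15
19 = 1×15 + 4
15 = 3×4 + 3
4 = 1×3 + 1
3 = 3×1 + 0  (stop)
So 53/34 = [1; 1, 1, 3, 1, 3].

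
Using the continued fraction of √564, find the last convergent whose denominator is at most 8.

95/4

√564 = [23; 1, 2, 1, 46, …] (period length 4).
Convergents:
  p_0/q_0 = 23/1
  p_1/q_1 = 24/1
  p_2/q_2 = 71/3
  p_3/q_3 = 95/4
  p_4/q_4 = 4441/187
q_3 = 4 ≤ 8 < 187 = q_4, so the answer is 95/4.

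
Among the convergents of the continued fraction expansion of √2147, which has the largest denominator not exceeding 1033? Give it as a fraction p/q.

√2147 = [46; 2, 1, 45, 1, 2, 92, …] (period length 6).
Convergents:
  p_0/q_0 = 46/1
  p_1/q_1 = 93/2
  p_2/q_2 = 139/3
  p_3/q_3 = 6348/137
  p_4/q_4 = 6487/140
  p_5/q_5 = 19322/417
  p_6/q_6 = 1784111/38504
q_5 = 417 ≤ 1033 < 38504 = q_6, so the answer is 19322/417.

19322/417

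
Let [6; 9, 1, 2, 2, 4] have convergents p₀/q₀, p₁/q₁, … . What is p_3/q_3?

Using pₖ = aₖpₖ₋₁ + pₖ₋₂, qₖ = aₖqₖ₋₁ + qₖ₋₂ (with p₋₁=1, p₋₂=0, q₋₁=0, q₋₂=1):
  k=0: a=6, p=6, q=1
  k=1: a=9, p=55, q=9
  k=2: a=1, p=61, q=10
  k=3: a=2, p=177, q=29

177/29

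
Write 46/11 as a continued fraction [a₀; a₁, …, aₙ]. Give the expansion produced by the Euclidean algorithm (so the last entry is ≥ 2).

46 = 4·11 + 2
11 = 5·2 + 1
2 = 2·1 + 0  (stop)
So 46/11 = [4; 5, 2].

[4; 5, 2]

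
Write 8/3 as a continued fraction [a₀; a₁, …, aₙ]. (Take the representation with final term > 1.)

[2; 1, 2]

8 = 2×3 + 2
3 = 1×2 + 1
2 = 2×1 + 0  (stop)
So 8/3 = [2; 1, 2].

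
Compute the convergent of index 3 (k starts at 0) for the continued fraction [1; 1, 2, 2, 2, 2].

Using pₖ = aₖpₖ₋₁ + pₖ₋₂, qₖ = aₖqₖ₋₁ + qₖ₋₂ (with p₋₁=1, p₋₂=0, q₋₁=0, q₋₂=1):
  k=0: a=1, p=1, q=1
  k=1: a=1, p=2, q=1
  k=2: a=2, p=5, q=3
  k=3: a=2, p=12, q=7

12/7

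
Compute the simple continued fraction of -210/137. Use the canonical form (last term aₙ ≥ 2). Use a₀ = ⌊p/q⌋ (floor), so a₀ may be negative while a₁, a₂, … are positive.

[-2; 2, 7, 9]

-210 = -2*137 + 64
137 = 2*64 + 9
64 = 7*9 + 1
9 = 9*1 + 0  (stop)
So -210/137 = [-2; 2, 7, 9].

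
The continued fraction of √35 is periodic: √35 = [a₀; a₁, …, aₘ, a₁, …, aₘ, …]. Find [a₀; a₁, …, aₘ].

[5; 1, 10]

a₀ = ⌊√35⌋ = 5.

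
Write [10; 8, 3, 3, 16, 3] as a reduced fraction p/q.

Fold from the inside: start with 3/1.
  16 + 1/3 = 49/3
  3 + 3/49 = 150/49
  3 + 49/150 = 499/150
  8 + 150/499 = 4142/499
  10 + 499/4142 = 41919/4142

41919/4142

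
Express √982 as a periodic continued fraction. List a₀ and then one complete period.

[31; 2, 1, 30, 1, 2, 62]

a₀ = ⌊√982⌋ = 31.
With m₀=0, d₀=1 and mₖ₊₁ = dₖaₖ − mₖ, dₖ₊₁ = (n − mₖ₊₁²)/dₖ, aₖ₊₁ = ⌊(a₀+mₖ₊₁)/dₖ₊₁⌋:
  k=1: m=31, d=21, a=2
  k=2: m=11, d=41, a=1
  k=3: m=30, d=2, a=30
  k=4: m=30, d=41, a=1
  k=5: m=11, d=21, a=2
  k=6: m=31, d=1, a=62
d=1 and a=2a₀=62 at k=6, so the next step gives (m, d) = (31, 21) again — its k=1 value — and the period has length 6.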